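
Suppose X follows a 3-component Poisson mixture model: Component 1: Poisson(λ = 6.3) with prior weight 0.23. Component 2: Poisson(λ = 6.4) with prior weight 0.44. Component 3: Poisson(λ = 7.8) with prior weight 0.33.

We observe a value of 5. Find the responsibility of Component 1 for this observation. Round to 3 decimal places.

0.263

The responsibility of component k is π_k f_k(x) divided by Σ_j π_j f_j(x).
Evaluate each component's likelihood at the observed value:
  p_1 = 0.151868
  p_2 = 0.148674
  p_3 = 0.0985814
Prior × likelihood for each component:
  π_1·p_1 = 0.23 × 0.151868 = 0.0349296
  π_2·p_2 = 0.44 × 0.148674 = 0.0654164
  π_3·p_3 = 0.33 × 0.0985814 = 0.0325318
Evidence: 0.0349296 + 0.0654164 + 0.0325318 = 0.132878
P(Component 1 | data) ≈ 0.263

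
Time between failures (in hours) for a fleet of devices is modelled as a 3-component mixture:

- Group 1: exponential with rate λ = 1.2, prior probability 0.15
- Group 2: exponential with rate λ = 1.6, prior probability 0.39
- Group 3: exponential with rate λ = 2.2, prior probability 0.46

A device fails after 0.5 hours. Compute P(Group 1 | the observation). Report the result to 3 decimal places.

By Bayes' theorem, P(k | x) = π_k f_k(x) / Σ_j π_j f_j(x).
Exponential densities:
  L_1 = 1.2·e^(−1.2·0.5) = 1.2·e^(−0.6000) = 0.658574
  L_2 = 1.6·e^(−1.6·0.5) = 1.6·e^(−0.8000) = 0.718926
  L_3 = 2.2·e^(−2.2·0.5) = 2.2·e^(−1.1000) = 0.732316
Multiply by the mixture weights:
  π_1·L_1 = 0.15 × 0.658574 = 0.0987861
  π_2·L_2 = 0.39 × 0.718926 = 0.280381
  π_3·L_3 = 0.46 × 0.732316 = 0.336866
Marginal: 0.0987861 + 0.280381 + 0.336866 = 0.716033
Responsibility of Group 1: 0.0987861 / 0.716033 ≈ 0.138

0.138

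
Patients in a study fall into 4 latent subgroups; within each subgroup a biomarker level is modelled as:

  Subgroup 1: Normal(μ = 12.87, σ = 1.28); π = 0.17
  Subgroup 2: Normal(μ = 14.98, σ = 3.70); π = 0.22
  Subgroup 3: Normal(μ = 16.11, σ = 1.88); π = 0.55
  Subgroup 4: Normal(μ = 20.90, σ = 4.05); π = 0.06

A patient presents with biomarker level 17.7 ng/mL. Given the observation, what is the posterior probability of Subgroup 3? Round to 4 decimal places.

P(component k | x) = w_k·f_k(x) / marginal(x), where marginal(x) = Σ_j w_j·f_j(x).
Normal densities:
  p_1 = 0.000252219
  p_2 = 0.0822919
  p_3 = 0.148399
  p_4 = 0.0720927
Unnormalised posteriors:
  w_1·p_1 = 0.17 × 0.000252219 = 4.28772e-05
  w_2·p_2 = 0.22 × 0.0822919 = 0.0181042
  w_3·p_3 = 0.55 × 0.148399 = 0.0816193
  w_4·p_4 = 0.06 × 0.0720927 = 0.00432556
Sum: 4.28772e-05 + 0.0181042 + 0.0816193 + 0.00432556 = 0.104092
Responsibility of Subgroup 3: 0.0816193 / 0.104092 ≈ 0.7841

0.7841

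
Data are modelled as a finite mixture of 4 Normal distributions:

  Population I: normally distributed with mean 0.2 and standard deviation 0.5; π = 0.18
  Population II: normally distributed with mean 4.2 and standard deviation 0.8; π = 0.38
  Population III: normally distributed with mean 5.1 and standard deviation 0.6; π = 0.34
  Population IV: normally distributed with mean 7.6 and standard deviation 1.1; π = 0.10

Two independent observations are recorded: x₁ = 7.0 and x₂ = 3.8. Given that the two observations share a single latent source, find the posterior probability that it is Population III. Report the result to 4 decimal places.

0.3112

By Bayes' theorem, P(k | x) = P(Z=k) f_k(x) / Σ_j P(Z=j) f_j(x).
Since both observations come from the same component, the likelihood for component k is f_k(x₁)·f_k(x₂).
  L_I = [(1/(0.5·√(2π)))·exp(−(7.0−0.2)²/(2·0.5²)) = 0.797885·exp(-92.48000) = 5.47503e-41] × [4.41598e-12] = 2.41776e-52
  L_II = [(1/(0.8·√(2π)))·exp(−(7.0−4.2)²/(2·0.8²)) = 0.498678·exp(-6.12500) = 0.00109085] × [0.440082] = 0.000480065
  L_III = [(1/(0.6·√(2π)))·exp(−(7.0−5.1)²/(2·0.6²)) = 0.664904·exp(-5.01389) = 0.00441829] × [0.0635877] = 0.000280949
  L_IV = [(1/(1.1·√(2π)))·exp(−(7.0−7.6)²/(2·1.1²)) = 0.362675·exp(-0.14876) = 0.312544] × [0.000929196] = 0.000290415
Prior × likelihood for each component:
  P(Z=I)·L_I = 0.18 × 2.41776e-52 = 4.35197e-53
  P(Z=II)·L_II = 0.38 × 0.000480065 = 0.000182425
  P(Z=III)·L_III = 0.34 × 0.000280949 = 9.55227e-05
  P(Z=IV)·L_IV = 0.10 × 0.000290415 = 2.90415e-05
Normaliser: 4.35197e-53 + 0.000182425 + 9.55227e-05 + 2.90415e-05 = 0.000306989
Responsibility of Population III: 9.55227e-05 / 0.000306989 ≈ 0.3112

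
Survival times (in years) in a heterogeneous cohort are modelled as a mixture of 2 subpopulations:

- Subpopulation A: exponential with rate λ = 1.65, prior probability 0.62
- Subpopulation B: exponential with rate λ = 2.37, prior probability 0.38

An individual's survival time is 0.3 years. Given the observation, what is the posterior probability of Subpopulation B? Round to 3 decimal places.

P(component k | x) = π_k·f_k(x) / marginal(x), where marginal(x) = Σ_j π_j·f_j(x).
Component likelihoods at x = 0.3 years:
  p_A = 1.65·e^(−1.65·0.3) = 1.65·e^(−0.4950) = 1.00579
  p_B = 2.37·e^(−2.37·0.3) = 2.37·e^(−0.7110) = 1.16403
Unnormalised posteriors:
  π_A·p_A = 0.62 × 1.00579 = 0.623591
  π_B·p_B = 0.38 × 1.16403 = 0.442332
Marginal: 0.623591 + 0.442332 = 1.06592
P(Subpopulation B | x) ≈ 0.415

0.415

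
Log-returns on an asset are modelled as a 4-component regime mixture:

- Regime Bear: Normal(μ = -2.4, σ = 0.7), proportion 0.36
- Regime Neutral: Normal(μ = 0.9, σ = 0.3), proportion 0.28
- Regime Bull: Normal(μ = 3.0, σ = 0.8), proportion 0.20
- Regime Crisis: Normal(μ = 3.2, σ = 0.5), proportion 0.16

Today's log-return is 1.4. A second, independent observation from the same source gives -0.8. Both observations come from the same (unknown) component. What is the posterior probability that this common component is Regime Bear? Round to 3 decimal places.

P(component k | x) = π_k·f_k(x) / marginal(x), where marginal(x) = Σ_j π_j·f_j(x).
Since both observations come from the same component, the likelihood for component k is f_k(x₁)·f_k(x₂).
  f_Bear = [(1/(0.7·√(2π)))·exp(−(1.4−-2.4)²/(2·0.7²)) = 0.569918·exp(-14.73469) = 2.27309e-07] × [0.0418147] = 9.50483e-09
  f_Neutral = [(1/(0.3·√(2π)))·exp(−(1.4−0.9)²/(2·0.3²)) = 1.329808·exp(-1.38889) = 0.33159] × [1.41563e-07] = 4.69409e-08
  f_Bull = [(1/(0.8·√(2π)))·exp(−(1.4−3.0)²/(2·0.8²)) = 0.498678·exp(-2.00000) = 0.0674887] × [6.28688e-06] = 4.24294e-07
  f_Crisis = [(1/(0.5·√(2π)))·exp(−(1.4−3.2)²/(2·0.5²)) = 0.797885·exp(-6.48000) = 0.0012238] × [1.01045e-14] = 1.2366e-17
Multiply by the mixture weights:
  π_Bear·f_Bear = 0.36 × 9.50483e-09 = 3.42174e-09
  π_Neutral·f_Neutral = 0.28 × 4.69409e-08 = 1.31435e-08
  π_Bull·f_Bull = 0.20 × 4.24294e-07 = 8.48587e-08
  π_Crisis·f_Crisis = 0.16 × 1.2366e-17 = 1.97856e-18
Denominator: 3.42174e-09 + 1.31435e-08 + 8.48587e-08 + 1.97856e-18 = 1.01424e-07
P(Regime Bear | x₁,x₂) ≈ 0.034

0.034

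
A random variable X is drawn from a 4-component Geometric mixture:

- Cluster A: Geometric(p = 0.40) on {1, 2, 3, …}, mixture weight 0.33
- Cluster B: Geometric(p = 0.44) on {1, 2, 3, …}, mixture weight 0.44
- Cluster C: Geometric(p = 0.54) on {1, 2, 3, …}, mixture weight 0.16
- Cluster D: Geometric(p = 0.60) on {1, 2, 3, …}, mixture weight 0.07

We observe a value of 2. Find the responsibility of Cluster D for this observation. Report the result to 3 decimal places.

P(component k | x) = π_k·f_k(x) / marginal(x), where marginal(x) = Σ_j π_j·f_j(x).
Component likelihoods at x = 2:
  p_A = 0.24
  p_B = 0.2464
  p_C = 0.2484
  p_D = 0.24
Weight by the priors:
  π_A·p_A = 0.33 × 0.24 = 0.0792
  π_B·p_B = 0.44 × 0.2464 = 0.108416
  π_C·p_C = 0.16 × 0.2484 = 0.039744
  π_D·p_D = 0.07 × 0.24 = 0.0168
Normaliser: 0.0792 + 0.108416 + 0.039744 + 0.0168 = 0.24416
P(Cluster D | 2) = 0.0168 / 0.24416 ≈ 0.069

0.069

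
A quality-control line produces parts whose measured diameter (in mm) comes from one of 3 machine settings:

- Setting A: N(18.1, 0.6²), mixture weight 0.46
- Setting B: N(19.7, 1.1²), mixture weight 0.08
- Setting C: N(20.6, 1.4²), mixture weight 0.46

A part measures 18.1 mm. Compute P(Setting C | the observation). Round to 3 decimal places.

0.078

Posterior ∝ prior × likelihood, so P(k | x) ∝ π_k f_k(x); normalise over all components.
Evaluate each component's likelihood at the observed value:
  p_A = (1/(0.6·√(2π)))·exp(−(18.1−18.1)²/(2·0.6²)) = 0.664904·exp(-0.00000) = 0.664904
  p_B = (1/(1.1·√(2π)))·exp(−(18.1−19.7)²/(2·1.1²)) = 0.362675·exp(-1.05785) = 0.125921
  p_C = (1/(1.4·√(2π)))·exp(−(18.1−20.6)²/(2·1.4²)) = 0.284959·exp(-1.59439) = 0.057856
Weight by the priors:
  π_A·p_A = 0.46 × 0.664904 = 0.305856
  π_B·p_B = 0.08 × 0.125921 = 0.0100737
  π_C·p_C = 0.46 × 0.057856 = 0.0266137
Normaliser: 0.305856 + 0.0100737 + 0.0266137 = 0.342543
So the posterior for Setting C is 0.0266137 / 0.342543 ≈ 0.078.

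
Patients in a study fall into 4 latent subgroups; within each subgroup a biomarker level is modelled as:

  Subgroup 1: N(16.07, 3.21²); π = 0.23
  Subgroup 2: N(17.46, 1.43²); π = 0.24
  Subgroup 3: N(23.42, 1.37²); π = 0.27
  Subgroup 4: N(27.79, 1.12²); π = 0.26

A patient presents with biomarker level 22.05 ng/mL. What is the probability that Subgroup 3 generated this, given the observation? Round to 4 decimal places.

0.8978

The responsibility of component k is w_k f_k(x) divided by Σ_j w_j f_j(x).
Evaluate each component's likelihood at the observed value:
  f_1 = 0.0219177
  f_2 = 0.0016157
  f_3 = 0.176621
  f_4 = 7.04992e-07
Prior × likelihood for each component:
  w_1·f_1 = 0.23 × 0.0219177 = 0.00504107
  w_2·f_2 = 0.24 × 0.0016157 = 0.000387767
  w_3·f_3 = 0.27 × 0.176621 = 0.0476877
  w_4·f_4 = 0.26 × 7.04992e-07 = 1.83298e-07
Denominator: 0.00504107 + 0.000387767 + 0.0476877 + 1.83298e-07 = 0.0531167
P(Subgroup 3 | 22.05 ng/mL) ≈ 0.8978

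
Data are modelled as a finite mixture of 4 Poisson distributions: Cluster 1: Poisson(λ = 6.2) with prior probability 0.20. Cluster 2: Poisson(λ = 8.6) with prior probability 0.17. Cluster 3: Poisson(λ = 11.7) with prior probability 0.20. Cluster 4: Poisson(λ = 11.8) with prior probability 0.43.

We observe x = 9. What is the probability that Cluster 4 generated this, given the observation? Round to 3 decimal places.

0.413

The responsibility of component k is w_k f_k(x) divided by Σ_j w_j f_j(x).
Component likelihoods at x = 9:
  L_1 = 0.0757071
  L_2 = 0.130554
  L_3 = 0.0938997
  L_4 = 0.0917276
Prior × likelihood for each component:
  w_1·L_1 = 0.20 × 0.0757071 = 0.0151414
  w_2·L_2 = 0.17 × 0.130554 = 0.0221942
  w_3·L_3 = 0.20 × 0.0938997 = 0.0187799
  w_4·L_4 = 0.43 × 0.0917276 = 0.0394429
Marginal: 0.0151414 + 0.0221942 + 0.0187799 + 0.0394429 = 0.0955584
P(Cluster 4 | 9) ≈ 0.413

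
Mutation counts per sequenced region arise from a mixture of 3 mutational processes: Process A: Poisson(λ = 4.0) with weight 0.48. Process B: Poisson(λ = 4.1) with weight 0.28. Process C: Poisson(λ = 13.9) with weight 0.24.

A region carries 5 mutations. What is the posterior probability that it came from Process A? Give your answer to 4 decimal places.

Apply Bayes' rule: the posterior for each component is proportional to its prior times its likelihood at x.
Component likelihoods at x = 5 mutations:
  L_A = 0.156293
  L_B = 0.160004
  L_C = 0.00397374
Multiply by the mixture weights:
  π_A·L_A = 0.48 × 0.156293 = 0.0750209
  π_B·L_B = 0.28 × 0.160004 = 0.0448011
  π_C·L_C = 0.24 × 0.00397374 = 0.000953698
Denominator: 0.0750209 + 0.0448011 + 0.000953698 = 0.120776
P(Process A | 5 mutations) ≈ 0.6212

0.6212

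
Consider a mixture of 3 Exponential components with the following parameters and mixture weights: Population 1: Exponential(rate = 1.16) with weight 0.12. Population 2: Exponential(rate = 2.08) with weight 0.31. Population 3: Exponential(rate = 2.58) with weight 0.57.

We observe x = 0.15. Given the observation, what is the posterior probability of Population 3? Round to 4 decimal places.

0.6290

The responsibility of component k is w_k f_k(x) divided by Σ_j w_j f_j(x).
Exponential densities:
  p_1 = 0.974744
  p_2 = 1.52252
  p_3 = 1.75206
Prior × likelihood for each component:
  w_1·p_1 = 0.12 × 0.974744 = 0.116969
  w_2·p_2 = 0.31 × 1.52252 = 0.471982
  w_3·p_3 = 0.57 × 1.75206 = 0.998671
Marginal: 0.116969 + 0.471982 + 0.998671 = 1.58762
So the posterior for Population 3 is 0.998671 / 1.58762 ≈ 0.6290.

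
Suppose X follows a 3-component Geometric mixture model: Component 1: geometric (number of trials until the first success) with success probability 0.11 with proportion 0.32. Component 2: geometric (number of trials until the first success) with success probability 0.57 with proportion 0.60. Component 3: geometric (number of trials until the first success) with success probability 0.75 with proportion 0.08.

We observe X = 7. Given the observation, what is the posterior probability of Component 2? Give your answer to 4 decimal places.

0.1099

The responsibility of component k is P(Z=k) f_k(x) divided by Σ_j P(Z=j) f_j(x).
Evaluate each component's likelihood at the observed value:
  L_1 = 0.11·(1−0.11)^6 = 0.11·0.496981 = 0.0546679
  L_2 = 0.57·(1−0.57)^6 = 0.57·0.00632136 = 0.00360318
  L_3 = 0.75·(1−0.75)^6 = 0.75·0.000244141 = 0.000183105
Unnormalised posteriors:
  P(Z=1)·L_1 = 0.32 × 0.0546679 = 0.0174937
  P(Z=2)·L_2 = 0.60 × 0.00360318 = 0.00216191
  P(Z=3)·L_3 = 0.08 × 0.000183105 = 1.46484e-05
Evidence: 0.0174937 + 0.00216191 + 1.46484e-05 = 0.0196703
P(Component 2 | 7) = 0.00216191 / 0.0196703 ≈ 0.1099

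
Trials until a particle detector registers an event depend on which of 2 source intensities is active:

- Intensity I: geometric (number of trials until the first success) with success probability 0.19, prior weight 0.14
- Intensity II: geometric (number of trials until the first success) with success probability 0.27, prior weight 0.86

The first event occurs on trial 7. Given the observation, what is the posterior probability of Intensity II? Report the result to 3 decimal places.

0.824

By Bayes' theorem, P(k | x) = π_k f_k(x) / Σ_j π_j f_j(x).
Component likelihoods at x = 7:
  p_I = 0.19·(1−0.19)^6 = 0.19·0.28243 = 0.0536616
  p_II = 0.27·(1−0.27)^6 = 0.27·0.151334 = 0.0408602
Weight by the priors:
  π_I·p_I = 0.14 × 0.0536616 = 0.00751263
  π_II·p_II = 0.86 × 0.0408602 = 0.0351398
Evidence: 0.00751263 + 0.0351398 = 0.0426524
Responsibility of Intensity II: 0.0351398 / 0.0426524 ≈ 0.824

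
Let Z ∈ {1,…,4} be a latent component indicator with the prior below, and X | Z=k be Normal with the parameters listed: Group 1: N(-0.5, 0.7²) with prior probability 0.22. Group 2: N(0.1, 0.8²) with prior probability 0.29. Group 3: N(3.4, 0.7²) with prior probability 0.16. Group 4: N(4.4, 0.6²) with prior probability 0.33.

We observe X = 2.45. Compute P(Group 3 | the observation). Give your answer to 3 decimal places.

Posterior ∝ prior × likelihood, so P(k | x) ∝ π_k f_k(x); normalise over all components.
Normal densities:
  p_1 = 7.92926e-05
  p_2 = 0.00666925
  p_3 = 0.226915
  p_4 = 0.00338175
Prior × likelihood for each component:
  π_1·p_1 = 0.22 × 7.92926e-05 = 1.74444e-05
  π_2·p_2 = 0.29 × 0.00666925 = 0.00193408
  π_3·p_3 = 0.16 × 0.226915 = 0.0363063
  π_4·p_4 = 0.33 × 0.00338175 = 0.00111598
Denominator: 1.74444e-05 + 0.00193408 + 0.0363063 + 0.00111598 = 0.0393738
P(Group 3 | 2.45) ≈ 0.922

0.922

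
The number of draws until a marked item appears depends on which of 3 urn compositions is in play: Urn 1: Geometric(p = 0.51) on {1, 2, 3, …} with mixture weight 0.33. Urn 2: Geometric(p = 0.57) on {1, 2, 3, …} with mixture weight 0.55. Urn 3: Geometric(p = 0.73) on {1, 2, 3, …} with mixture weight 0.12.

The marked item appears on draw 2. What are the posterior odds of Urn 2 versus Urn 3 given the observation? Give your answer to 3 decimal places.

Since P(k|x) ∝ π_k f_k(x), the posterior odds are π_i f_i(x) / (π_j f_j(x)).
Evaluate each component's likelihood at the observed value:
  p_1 = 0.51·(1−0.51)^1 = 0.51·0.49 = 0.2499
  p_2 = 0.57·(1−0.57)^1 = 0.57·0.43 = 0.2451
  p_3 = 0.73·(1−0.73)^1 = 0.73·0.27 = 0.1971
Odds = (0.55/0.12) × (0.2451/0.1971) = 4.58333 × 1.24353 ≈ 5.700

5.700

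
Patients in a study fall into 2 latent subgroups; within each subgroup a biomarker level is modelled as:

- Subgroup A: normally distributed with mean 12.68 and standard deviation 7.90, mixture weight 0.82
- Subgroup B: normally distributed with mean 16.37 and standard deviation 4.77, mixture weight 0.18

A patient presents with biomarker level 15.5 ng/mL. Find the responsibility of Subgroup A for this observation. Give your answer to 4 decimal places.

Apply Bayes' rule: the posterior for each component is proportional to its prior times its likelihood at x.
Normal densities:
  L_A = 0.047382
  L_B = 0.0822561
Multiply by the mixture weights:
  π_A·L_A = 0.82 × 0.047382 = 0.0388533
  π_B·L_B = 0.18 × 0.0822561 = 0.0148061
Evidence: 0.0388533 + 0.0148061 = 0.0536594
P(Subgroup A | 15.5 ng/mL) ≈ 0.7241

0.7241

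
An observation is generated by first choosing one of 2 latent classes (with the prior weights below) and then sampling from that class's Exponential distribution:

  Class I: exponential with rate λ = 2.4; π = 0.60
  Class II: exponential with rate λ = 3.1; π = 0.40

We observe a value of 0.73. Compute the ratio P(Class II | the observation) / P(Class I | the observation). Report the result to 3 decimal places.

0.517

The posterior odds equal the prior odds times the likelihood ratio: (π_i/π_j)·(f_i(x)/f_j(x)).
Evaluate each component's likelihood at the observed value:
  L_I = 0.416224
  L_II = 0.322517
Odds = (0.40/0.60) × (0.322517/0.416224) = 0.666667 × 0.774865 ≈ 0.517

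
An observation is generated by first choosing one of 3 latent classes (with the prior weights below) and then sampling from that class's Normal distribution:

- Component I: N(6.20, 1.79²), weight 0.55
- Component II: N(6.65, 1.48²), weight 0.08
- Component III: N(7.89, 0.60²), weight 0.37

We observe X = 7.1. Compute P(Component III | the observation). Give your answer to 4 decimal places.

Posterior ∝ prior × likelihood, so P(k | x) ∝ π_k f_k(x); normalise over all components.
Normal densities:
  f_I = 0.196409
  f_II = 0.257379
  f_III = 0.279454
Unnormalised posteriors:
  π_I·f_I = 0.55 × 0.196409 = 0.108025
  π_II·f_II = 0.08 × 0.257379 = 0.0205903
  π_III·f_III = 0.37 × 0.279454 = 0.103398
Normaliser: 0.108025 + 0.0205903 + 0.103398 = 0.232013
P(Component III | 7.1) ≈ 0.4457

0.4457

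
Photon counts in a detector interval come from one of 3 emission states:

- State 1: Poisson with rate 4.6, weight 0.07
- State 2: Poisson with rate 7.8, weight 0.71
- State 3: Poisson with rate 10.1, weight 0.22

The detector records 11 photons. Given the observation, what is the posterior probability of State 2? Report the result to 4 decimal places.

Apply Bayes' rule: the posterior for each component is proportional to its prior times its likelihood at x.
Evaluate each component's likelihood at the observed value:
  L_1 = e^(−4.6)·4.6^11/11! = 0.00491389
  L_2 = e^(−7.8)·7.8^11/11! = 0.0667403
  L_3 = e^(−10.1)·10.1^11/11! = 0.114817
Weight by the priors:
  π_1·L_1 = 0.07 × 0.00491389 = 0.000343973
  π_2·L_2 = 0.71 × 0.0667403 = 0.0473856
  π_3·L_3 = 0.22 × 0.114817 = 0.0252597
Denominator: 0.000343973 + 0.0473856 + 0.0252597 = 0.0729892
So the posterior for State 2 is 0.0473856 / 0.0729892 ≈ 0.6492.

0.6492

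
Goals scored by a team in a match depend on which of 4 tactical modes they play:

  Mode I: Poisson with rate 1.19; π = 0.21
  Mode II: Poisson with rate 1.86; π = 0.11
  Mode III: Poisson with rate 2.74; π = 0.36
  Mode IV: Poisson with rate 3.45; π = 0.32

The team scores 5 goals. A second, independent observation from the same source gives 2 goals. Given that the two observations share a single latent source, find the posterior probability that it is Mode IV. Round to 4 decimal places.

0.4826

Posterior ∝ prior × likelihood, so P(k | x) ∝ π_k f_k(x); normalise over all components.
Since both observations come from the same component, the likelihood for component k is f_k(x₁)·f_k(x₂).
  p_I = [0.00604983] × [0.215404] = 0.00130316
  p_II = [0.0288799] × [0.269283] = 0.00777685
  p_III = [0.0831007] × [0.242384] = 0.0201423
  p_IV = [0.1293] × [0.188926] = 0.0244281
Unnormalised posteriors:
  π_I·p_I = 0.21 × 0.00130316 = 0.000273663
  π_II·p_II = 0.11 × 0.00777685 = 0.000855454
  π_III·p_III = 0.36 × 0.0201423 = 0.00725123
  π_IV·p_IV = 0.32 × 0.0244281 = 0.00781701
Normaliser: 0.000273663 + 0.000855454 + 0.00725123 + 0.00781701 = 0.0161973
P(Mode IV | x) = 0.00781701 / 0.0161973 ≈ 0.4826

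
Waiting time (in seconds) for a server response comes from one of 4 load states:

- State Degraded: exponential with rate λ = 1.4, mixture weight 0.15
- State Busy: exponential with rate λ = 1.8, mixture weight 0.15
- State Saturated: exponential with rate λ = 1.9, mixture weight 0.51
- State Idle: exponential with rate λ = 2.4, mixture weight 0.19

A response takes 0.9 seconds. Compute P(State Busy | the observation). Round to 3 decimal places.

0.157

Apply Bayes' rule: the posterior for each component is proportional to its prior times its likelihood at x.
Evaluate each component's likelihood at the observed value:
  f_Degraded = 1.4·e^(−1.4·0.9) = 1.4·e^(−1.2600) = 0.397116
  f_Busy = 1.8·e^(−1.8·0.9) = 1.8·e^(−1.6200) = 0.356218
  f_Saturated = 1.9·e^(−1.9·0.9) = 1.9·e^(−1.7100) = 0.343645
  f_Idle = 2.4·e^(−2.4·0.9) = 2.4·e^(−2.1600) = 0.27678
Multiply by the mixture weights:
  w_Degraded·f_Degraded = 0.15 × 0.397116 = 0.0595673
  w_Busy·f_Busy = 0.15 × 0.356218 = 0.0534326
  w_Saturated·f_Saturated = 0.51 × 0.343645 = 0.175259
  w_Idle·f_Idle = 0.19 × 0.27678 = 0.0525883
Denominator: 0.0595673 + 0.0534326 + 0.175259 + 0.0525883 = 0.340847
P(State Busy | 0.9 seconds) ≈ 0.157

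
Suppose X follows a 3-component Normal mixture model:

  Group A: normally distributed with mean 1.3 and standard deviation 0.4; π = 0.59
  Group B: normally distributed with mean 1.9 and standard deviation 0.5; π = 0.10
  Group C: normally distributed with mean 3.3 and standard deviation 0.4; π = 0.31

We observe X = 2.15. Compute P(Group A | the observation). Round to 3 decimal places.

The responsibility of component k is P(Z=k) f_k(x) divided by Σ_j P(Z=j) f_j(x).
Evaluate each component's likelihood at the observed value:
  L_A = (1/(0.4·√(2π)))·exp(−(2.15−1.3)²/(2·0.4²)) = 0.997356·exp(-2.25781) = 0.104302
  L_B = (1/(0.5·√(2π)))·exp(−(2.15−1.9)²/(2·0.5²)) = 0.797885·exp(-0.12500) = 0.704131
  L_C = (1/(0.4·√(2π)))·exp(−(2.15−3.3)²/(2·0.4²)) = 0.997356·exp(-4.13281) = 0.0159953
Unnormalised posteriors:
  P(Z=A)·L_A = 0.59 × 0.104302 = 0.0615385
  P(Z=B)·L_B = 0.10 × 0.704131 = 0.0704131
  P(Z=C)·L_C = 0.31 × 0.0159953 = 0.00495854
Marginal: 0.0615385 + 0.0704131 + 0.00495854 = 0.13691
So the posterior for Group A is 0.0615385 / 0.13691 ≈ 0.449.

0.449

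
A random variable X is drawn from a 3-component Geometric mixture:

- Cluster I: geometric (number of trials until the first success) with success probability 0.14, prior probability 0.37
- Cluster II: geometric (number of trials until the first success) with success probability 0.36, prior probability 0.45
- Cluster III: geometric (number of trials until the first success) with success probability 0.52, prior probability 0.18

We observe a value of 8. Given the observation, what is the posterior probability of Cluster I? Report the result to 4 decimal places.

Posterior ∝ prior × likelihood, so P(k | x) ∝ P(Z=k) f_k(x); normalise over all components.
Component likelihoods at x = 8:
  p_I = 0.14·(1−0.14)^7 = 0.14·0.347928 = 0.0487099
  p_II = 0.36·(1−0.36)^7 = 0.36·0.0439805 = 0.015833
  p_III = 0.52·(1−0.52)^7 = 0.52·0.00587068 = 0.00305276
Multiply by the mixture weights:
  P(Z=I)·p_I = 0.37 × 0.0487099 = 0.0180227
  P(Z=II)·p_II = 0.45 × 0.015833 = 0.00712484
  P(Z=III)·p_III = 0.18 × 0.00305276 = 0.000549496
Sum: 0.0180227 + 0.00712484 + 0.000549496 = 0.025697
So the posterior for Cluster I is 0.0180227 / 0.025697 ≈ 0.7014.

0.7014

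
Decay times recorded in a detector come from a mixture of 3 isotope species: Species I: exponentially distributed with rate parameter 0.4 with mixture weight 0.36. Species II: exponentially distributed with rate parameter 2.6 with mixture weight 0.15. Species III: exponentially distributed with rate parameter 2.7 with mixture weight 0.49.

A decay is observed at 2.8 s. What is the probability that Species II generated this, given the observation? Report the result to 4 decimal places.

P(component k | x) = π_k·f_k(x) / marginal(x), where marginal(x) = Σ_j π_j·f_j(x).
Evaluate each component's likelihood at the observed value:
  p_I = 0.4·e^(−0.4·2.8) = 0.4·e^(−1.1200) = 0.130512
  p_II = 2.6·e^(−2.6·2.8) = 2.6·e^(−7.2800) = 0.00179188
  p_III = 2.7·e^(−2.7·2.8) = 2.7·e^(−7.5600) = 0.00140636
Weight by the priors:
  π_I·p_I = 0.36 × 0.130512 = 0.0469843
  π_II·p_II = 0.15 × 0.00179188 = 0.000268782
  π_III·p_III = 0.49 × 0.00140636 = 0.000689118
Marginal: 0.0469843 + 0.000268782 + 0.000689118 = 0.0479422
P(Species II | x) = 0.000268782 / 0.0479422 ≈ 0.0056

0.0056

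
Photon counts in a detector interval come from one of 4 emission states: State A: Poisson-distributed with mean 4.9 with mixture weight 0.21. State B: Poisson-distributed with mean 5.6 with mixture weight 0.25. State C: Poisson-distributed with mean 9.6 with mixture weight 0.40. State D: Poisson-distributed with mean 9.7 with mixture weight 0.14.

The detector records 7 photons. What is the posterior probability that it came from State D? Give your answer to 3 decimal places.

0.129

Apply Bayes' rule: the posterior for each component is proportional to its prior times its likelihood at x.
Evaluate each component's likelihood at the observed value:
  p_A = e^(−4.9)·4.9^7/7! = 0.100207
  p_B = e^(−5.6)·5.6^7/7! = 0.126717
  p_C = e^(−9.6)·9.6^7/7! = 0.100981
  p_D = e^(−9.7)·9.7^7/7! = 0.0982461
Unnormalised posteriors:
  P(Z=A)·p_A = 0.21 × 0.100207 = 0.0210435
  P(Z=B)·p_B = 0.25 × 0.126717 = 0.0316794
  P(Z=C)·p_C = 0.40 × 0.100981 = 0.0403925
  P(Z=D)·p_D = 0.14 × 0.0982461 = 0.0137544
Sum: 0.0210435 + 0.0316794 + 0.0403925 + 0.0137544 = 0.10687
P(State D | the observation) = 0.0137544 / 0.10687 ≈ 0.129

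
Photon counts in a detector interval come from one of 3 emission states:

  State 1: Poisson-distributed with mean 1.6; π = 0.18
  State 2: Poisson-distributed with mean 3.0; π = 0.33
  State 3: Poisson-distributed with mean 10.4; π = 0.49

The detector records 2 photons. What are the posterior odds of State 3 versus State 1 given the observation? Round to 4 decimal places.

Posterior odds = (π_i f_i(x)) / (π_j f_j(x)); the normalising sum cancels.
Evaluate each component's likelihood at the observed value:
  L_1 = e^(−1.6)·1.6^2/2! = 0.258428
  L_2 = e^(−3.0)·3.0^2/2! = 0.224042
  L_3 = e^(−10.4)·10.4^2/2! = 0.00164579
Odds = (0.49/0.18) × (0.00164579/0.258428) = 2.72222 × 0.00636847 ≈ 0.0173

0.0173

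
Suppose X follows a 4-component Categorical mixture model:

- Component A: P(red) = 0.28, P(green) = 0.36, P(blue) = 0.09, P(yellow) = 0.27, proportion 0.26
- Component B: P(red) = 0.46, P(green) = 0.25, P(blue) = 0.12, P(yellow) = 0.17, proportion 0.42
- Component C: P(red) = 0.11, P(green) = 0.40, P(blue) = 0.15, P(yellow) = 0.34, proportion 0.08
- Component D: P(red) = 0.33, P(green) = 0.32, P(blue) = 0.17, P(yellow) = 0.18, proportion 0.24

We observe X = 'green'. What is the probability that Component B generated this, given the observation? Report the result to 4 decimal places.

0.3416

Apply Bayes' rule: the posterior for each component is proportional to its prior times its likelihood at x.
Evaluate each component's likelihood at the observed value:
  f_A = P(green | comp) = 0.36
  f_B = P(green | comp) = 0.25
  f_C = P(green | comp) = 0.40
  f_D = P(green | comp) = 0.32
Weight by the priors:
  P(Z=A)·f_A = 0.26 × 0.36 = 0.0936
  P(Z=B)·f_B = 0.42 × 0.25 = 0.105
  P(Z=C)·f_C = 0.08 × 0.4 = 0.032
  P(Z=D)·f_D = 0.24 × 0.32 = 0.0768
Evidence: 0.0936 + 0.105 + 0.032 + 0.0768 = 0.3074
P(Component B | 'green') = 0.105 / 0.3074 ≈ 0.3416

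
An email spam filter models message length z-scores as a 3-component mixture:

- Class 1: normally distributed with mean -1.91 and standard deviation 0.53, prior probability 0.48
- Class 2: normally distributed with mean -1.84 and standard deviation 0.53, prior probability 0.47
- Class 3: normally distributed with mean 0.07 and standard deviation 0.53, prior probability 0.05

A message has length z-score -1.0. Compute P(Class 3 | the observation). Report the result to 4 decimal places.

0.0260

Apply Bayes' rule: the posterior for each component is proportional to its prior times its likelihood at x.
Normal densities:
  p_1 = 0.172377
  p_2 = 0.214376
  p_3 = 0.0980798
Unnormalised posteriors:
  w_1·p_1 = 0.48 × 0.172377 = 0.0827409
  w_2·p_2 = 0.47 × 0.214376 = 0.100757
  w_3·p_3 = 0.05 × 0.0980798 = 0.00490399
Marginal: 0.0827409 + 0.100757 + 0.00490399 = 0.188402
P(Class 3 | -1.0) = 0.00490399 / 0.188402 ≈ 0.0260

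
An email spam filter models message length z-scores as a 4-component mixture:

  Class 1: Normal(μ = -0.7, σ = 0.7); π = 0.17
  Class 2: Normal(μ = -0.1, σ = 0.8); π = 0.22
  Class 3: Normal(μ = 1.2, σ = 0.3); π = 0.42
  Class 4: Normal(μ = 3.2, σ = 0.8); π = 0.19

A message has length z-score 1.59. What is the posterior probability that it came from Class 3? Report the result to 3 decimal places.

0.906

P(component k | x) = π_k·f_k(x) / marginal(x), where marginal(x) = Σ_j π_j·f_j(x).
Normal densities:
  p_1 = 0.00270302
  p_2 = 0.0535509
  p_3 = 0.571229
  p_4 = 0.0658173
Unnormalised posteriors:
  π_1·p_1 = 0.17 × 0.00270302 = 0.000459513
  π_2·p_2 = 0.22 × 0.0535509 = 0.0117812
  π_3·p_3 = 0.42 × 0.571229 = 0.239916
  π_4·p_4 = 0.19 × 0.0658173 = 0.0125053
Normaliser: 0.000459513 + 0.0117812 + 0.239916 + 0.0125053 = 0.264662
P(Class 3 | x) = 0.239916 / 0.264662 ≈ 0.906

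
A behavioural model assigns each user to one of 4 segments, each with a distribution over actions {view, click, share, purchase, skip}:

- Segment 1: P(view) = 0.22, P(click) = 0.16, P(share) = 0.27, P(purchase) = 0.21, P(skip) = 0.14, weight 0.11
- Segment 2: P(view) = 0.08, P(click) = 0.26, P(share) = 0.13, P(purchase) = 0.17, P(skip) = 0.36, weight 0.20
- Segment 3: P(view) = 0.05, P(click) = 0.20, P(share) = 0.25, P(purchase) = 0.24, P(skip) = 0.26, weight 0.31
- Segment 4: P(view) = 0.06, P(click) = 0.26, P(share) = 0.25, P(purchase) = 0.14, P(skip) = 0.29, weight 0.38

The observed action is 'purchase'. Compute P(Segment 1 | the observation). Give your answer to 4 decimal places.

0.1251

By Bayes' theorem, P(k | x) = π_k f_k(x) / Σ_j π_j f_j(x).
Evaluate each component's likelihood at the observed value:
  f_1 = P(purchase | comp) = 0.21
  f_2 = P(purchase | comp) = 0.17
  f_3 = P(purchase | comp) = 0.24
  f_4 = P(purchase | comp) = 0.14
Prior × likelihood for each component:
  π_1·f_1 = 0.11 × 0.21 = 0.0231
  π_2·f_2 = 0.20 × 0.17 = 0.034
  π_3·f_3 = 0.31 × 0.24 = 0.0744
  π_4·f_4 = 0.38 × 0.14 = 0.0532
Marginal: 0.0231 + 0.034 + 0.0744 + 0.0532 = 0.1847
P(Segment 1 | x) ≈ 0.1251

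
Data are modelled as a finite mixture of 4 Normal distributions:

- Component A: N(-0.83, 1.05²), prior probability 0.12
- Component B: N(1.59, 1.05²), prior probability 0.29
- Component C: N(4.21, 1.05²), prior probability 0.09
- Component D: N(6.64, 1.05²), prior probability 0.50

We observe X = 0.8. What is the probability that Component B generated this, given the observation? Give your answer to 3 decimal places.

0.857

The responsibility of component k is π_k f_k(x) divided by Σ_j π_j f_j(x).
Evaluate each component's likelihood at the observed value:
  f_A = 0.113873
  f_B = 0.286285
  f_C = 0.00194743
  f_D = 7.28312e-08
Weight by the priors:
  π_A·f_A = 0.12 × 0.113873 = 0.0136648
  π_B·f_B = 0.29 × 0.286285 = 0.0830227
  π_C·f_C = 0.09 × 0.00194743 = 0.000175269
  π_D·f_D = 0.50 × 7.28312e-08 = 3.64156e-08
Normaliser: 0.0136648 + 0.0830227 + 0.000175269 + 3.64156e-08 = 0.0968627
P(Component B | 0.8) ≈ 0.857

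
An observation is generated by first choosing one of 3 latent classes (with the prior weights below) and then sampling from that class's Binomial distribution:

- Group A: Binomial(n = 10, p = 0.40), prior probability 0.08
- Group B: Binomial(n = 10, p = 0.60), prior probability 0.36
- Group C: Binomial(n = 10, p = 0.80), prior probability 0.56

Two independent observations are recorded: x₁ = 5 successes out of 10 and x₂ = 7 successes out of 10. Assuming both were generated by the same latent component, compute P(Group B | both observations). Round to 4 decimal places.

Apply Bayes' rule: the posterior for each component is proportional to its prior times its likelihood at x.
Since both observations come from the same component, the likelihood for component k is f_k(x₁)·f_k(x₂).
  p_A = [C(10,5)·0.40^5·0.60^5 = 252·0.01024·0.07776 = 0.200658] × [0.0424673] = 0.00852141
  p_B = [C(10,5)·0.60^5·0.40^5 = 252·0.07776·0.01024 = 0.200658] × [0.214991] = 0.0431397
  p_C = [C(10,5)·0.80^5·0.20^5 = 252·0.32768·0.00032 = 0.0264241] × [0.201327] = 0.00531988
Unnormalised posteriors:
  π_A·p_A = 0.08 × 0.00852141 = 0.000681713
  π_B·p_B = 0.36 × 0.0431397 = 0.0155303
  π_C·p_C = 0.56 × 0.00531988 = 0.00297913
Normaliser: 0.000681713 + 0.0155303 + 0.00297913 = 0.0191911
P(Group B | x₁,x₂) = 0.0155303 / 0.0191911 ≈ 0.8092

0.8092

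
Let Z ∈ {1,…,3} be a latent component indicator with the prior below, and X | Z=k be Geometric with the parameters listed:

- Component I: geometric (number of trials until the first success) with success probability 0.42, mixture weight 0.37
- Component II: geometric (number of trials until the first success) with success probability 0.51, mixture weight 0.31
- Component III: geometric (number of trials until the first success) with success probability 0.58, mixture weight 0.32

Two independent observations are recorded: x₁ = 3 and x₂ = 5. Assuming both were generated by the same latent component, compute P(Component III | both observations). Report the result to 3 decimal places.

0.141

P(component k | x) = w_k·f_k(x) / marginal(x), where marginal(x) = Σ_j w_j·f_j(x).
Since both observations come from the same component, the likelihood for component k is f_k(x₁)·f_k(x₂).
  L_I = [0.141288] × [0.0475293] = 0.00671532
  L_II = [0.122451] × [0.0294005] = 0.00360012
  L_III = [0.102312] × [0.0180478] = 0.00184651
Weight by the priors:
  w_I·L_I = 0.37 × 0.00671532 = 0.00248467
  w_II·L_II = 0.31 × 0.00360012 = 0.00111604
  w_III·L_III = 0.32 × 0.00184651 = 0.000590883
Sum: 0.00248467 + 0.00111604 + 0.000590883 = 0.00419159
Responsibility of Component III: 0.000590883 / 0.00419159 ≈ 0.141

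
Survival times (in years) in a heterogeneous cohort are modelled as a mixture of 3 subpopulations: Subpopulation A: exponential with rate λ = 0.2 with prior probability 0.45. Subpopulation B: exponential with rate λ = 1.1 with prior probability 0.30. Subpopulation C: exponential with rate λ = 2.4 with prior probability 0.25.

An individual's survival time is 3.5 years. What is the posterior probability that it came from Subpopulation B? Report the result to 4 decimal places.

0.1354

P(component k | x) = π_k·f_k(x) / marginal(x), where marginal(x) = Σ_j π_j·f_j(x).
Evaluate each component's likelihood at the observed value:
  p_A = 0.2·e^(−0.2·3.5) = 0.2·e^(−0.7000) = 0.0993171
  p_B = 1.1·e^(−1.1·3.5) = 1.1·e^(−3.8500) = 0.0234077
  p_C = 2.4·e^(−2.4·3.5) = 2.4·e^(−8.4000) = 0.000539682
Multiply by the mixture weights:
  π_A·p_A = 0.45 × 0.0993171 = 0.0446927
  π_B·p_B = 0.30 × 0.0234077 = 0.00702231
  π_C·p_C = 0.25 × 0.000539682 = 0.00013492
Marginal: 0.0446927 + 0.00702231 + 0.00013492 = 0.0518499
Responsibility of Subpopulation B: 0.00702231 / 0.0518499 ≈ 0.1354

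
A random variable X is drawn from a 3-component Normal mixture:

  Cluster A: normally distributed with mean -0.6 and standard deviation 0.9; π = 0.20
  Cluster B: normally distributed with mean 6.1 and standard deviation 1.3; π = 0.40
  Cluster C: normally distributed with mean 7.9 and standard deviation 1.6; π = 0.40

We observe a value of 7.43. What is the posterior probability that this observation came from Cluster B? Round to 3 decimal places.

Posterior ∝ prior × likelihood, so P(k | x) ∝ P(Z=k) f_k(x); normalise over all components.
Component likelihoods at x = 7.43:
  f_A = 2.29316e-18
  f_B = 0.181837
  f_C = 0.23881
Unnormalised posteriors:
  P(Z=A)·f_A = 0.20 × 2.29316e-18 = 4.58631e-19
  P(Z=B)·f_B = 0.40 × 0.181837 = 0.0727347
  P(Z=C)·f_C = 0.40 × 0.23881 = 0.095524
Evidence: 4.58631e-19 + 0.0727347 + 0.095524 = 0.168259
P(Cluster B | the observation) ≈ 0.432

0.432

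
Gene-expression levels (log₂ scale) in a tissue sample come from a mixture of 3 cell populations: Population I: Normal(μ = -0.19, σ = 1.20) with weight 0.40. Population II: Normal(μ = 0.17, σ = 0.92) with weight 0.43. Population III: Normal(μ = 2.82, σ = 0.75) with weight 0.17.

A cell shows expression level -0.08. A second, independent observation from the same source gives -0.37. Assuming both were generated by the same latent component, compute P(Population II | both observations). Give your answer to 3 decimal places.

The responsibility of component k is w_k f_k(x) divided by Σ_j w_j f_j(x).
Since both observations come from the same component, the likelihood for component k is f_k(x₁)·f_k(x₂).
  L_I = [0.331058] × [0.328733] = 0.10883
  L_II = [0.417915] × [0.365015] = 0.152545
  L_III = [0.000301478] × [6.27295e-05] = 1.89116e-08
Unnormalised posteriors:
  w_I·L_I = 0.40 × 0.10883 = 0.0435319
  w_II·L_II = 0.43 × 0.152545 = 0.0655945
  w_III·L_III = 0.17 × 1.89116e-08 = 3.21497e-09
Marginal: 0.0435319 + 0.0655945 + 3.21497e-09 = 0.109126
P(Population II | x) = 0.0655945 / 0.109126 ≈ 0.601

0.601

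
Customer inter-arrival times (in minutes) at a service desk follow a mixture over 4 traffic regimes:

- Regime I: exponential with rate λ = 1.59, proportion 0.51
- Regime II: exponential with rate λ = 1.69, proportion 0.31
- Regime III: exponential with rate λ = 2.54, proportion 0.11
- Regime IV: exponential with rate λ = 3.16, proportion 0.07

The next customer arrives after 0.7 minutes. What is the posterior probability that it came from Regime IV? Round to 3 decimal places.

0.049

Apply Bayes' rule: the posterior for each component is proportional to its prior times its likelihood at x.
Evaluate each component's likelihood at the observed value:
  p_I = 0.522429
  p_II = 0.517745
  p_III = 0.429198
  p_IV = 0.345961
Weight by the priors:
  π_I·p_I = 0.51 × 0.522429 = 0.266439
  π_II·p_II = 0.31 × 0.517745 = 0.160501
  π_III·p_III = 0.11 × 0.429198 = 0.0472118
  π_IV·p_IV = 0.07 × 0.345961 = 0.0242173
Sum: 0.266439 + 0.160501 + 0.0472118 + 0.0242173 = 0.498369
So the posterior for Regime IV is 0.0242173 / 0.498369 ≈ 0.049.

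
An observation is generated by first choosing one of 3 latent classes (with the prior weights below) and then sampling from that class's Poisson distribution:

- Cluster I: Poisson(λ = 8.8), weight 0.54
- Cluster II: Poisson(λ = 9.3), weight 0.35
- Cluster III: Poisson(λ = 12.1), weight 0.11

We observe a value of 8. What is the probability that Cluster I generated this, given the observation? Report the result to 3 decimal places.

0.586

Posterior ∝ prior × likelihood, so P(k | x) ∝ π_k f_k(x); normalise over all components.
Poisson probabilities:
  f_I = e^(−8.8)·8.8^8/8! = 0.134446
  f_II = e^(−9.3)·9.3^8/8! = 0.126883
  f_III = e^(−12.1)·12.1^8/8! = 0.0633577
Weight by the priors:
  π_I·f_I = 0.54 × 0.134446 = 0.0726011
  π_II·f_II = 0.35 × 0.126883 = 0.0444091
  π_III·f_III = 0.11 × 0.0633577 = 0.00696934
Marginal: 0.0726011 + 0.0444091 + 0.00696934 = 0.12398
P(Cluster I | 8) = 0.0726011 / 0.12398 ≈ 0.586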